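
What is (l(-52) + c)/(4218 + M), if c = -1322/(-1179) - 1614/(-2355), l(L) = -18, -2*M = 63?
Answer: -29974396/7749337095 ≈ -0.0038680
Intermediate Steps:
M = -63/2 (M = -½*63 = -63/2 ≈ -31.500)
c = 1672072/925515 (c = -1322*(-1/1179) - 1614*(-1/2355) = 1322/1179 + 538/785 = 1672072/925515 ≈ 1.8066)
(l(-52) + c)/(4218 + M) = (-18 + 1672072/925515)/(4218 - 63/2) = -14987198/(925515*8373/2) = -14987198/925515*2/8373 = -29974396/7749337095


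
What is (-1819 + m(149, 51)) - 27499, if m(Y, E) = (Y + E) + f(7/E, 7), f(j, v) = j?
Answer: -1485011/51 ≈ -29118.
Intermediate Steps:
m(Y, E) = E + Y + 7/E (m(Y, E) = (Y + E) + 7/E = (E + Y) + 7/E = E + Y + 7/E)
(-1819 + m(149, 51)) - 27499 = (-1819 + (51 + 149 + 7/51)) - 27499 = (-1819 + 10207/51) - 27499 = -82562/51 - 27499 = -1485011/51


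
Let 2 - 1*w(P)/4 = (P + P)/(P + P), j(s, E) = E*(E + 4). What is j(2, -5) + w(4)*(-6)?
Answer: -19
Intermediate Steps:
j(s, E) = E*(4 + E)
w(P) = 4 (w(P) = 8 - 4*(P + P)/(P + P) = 8 - 4*2*P/(2*P) = 8 - 4*2*P*1/(2*P) = 8 - 4*1 = 8 - 4 = 4)
j(2, -5) + w(4)*(-6) = -5*(4 - 5) + 4*(-6) = -5*(-1) - 24 = 5 - 24 = -19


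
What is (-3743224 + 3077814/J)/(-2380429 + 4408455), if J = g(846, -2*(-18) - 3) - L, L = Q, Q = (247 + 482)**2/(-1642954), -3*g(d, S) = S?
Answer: -388553831854/195459953579 ≈ -1.9879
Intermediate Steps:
g(d, S) = -S/3
Q = -531441/1642954 (Q = 729**2*(-1/1642954) = 531441*(-1/1642954) = -531441/1642954 ≈ -0.32347)
L = -531441/1642954 ≈ -0.32347
J = -17541053/1642954 (J = -(-2*(-18) - 3)/3 - 1*(-531441/1642954) = -(36 - 3)/3 + 531441/1642954 = -1/3*33 + 531441/1642954 = -11 + 531441/1642954 = -17541053/1642954 ≈ -10.677)
(-3743224 + 3077814/J)/(-2380429 + 4408455) = (-3743224 + 3077814/(-17541053/1642954))/(-2380429 + 4408455) = (-3743224 + 3077814*(-1642954/17541053))/2028026 = (-3743224 - 5056706822556/17541053)*(1/2028026) = -70716797397428/17541053*1/2028026 = -388553831854/195459953579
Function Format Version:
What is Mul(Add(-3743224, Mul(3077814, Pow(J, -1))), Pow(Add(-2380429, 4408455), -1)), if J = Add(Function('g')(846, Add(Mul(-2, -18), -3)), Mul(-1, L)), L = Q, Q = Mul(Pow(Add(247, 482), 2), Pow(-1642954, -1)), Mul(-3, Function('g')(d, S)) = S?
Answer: Rational(-388553831854, 195459953579) ≈ -1.9879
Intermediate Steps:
Function('g')(d, S) = Mul(Rational(-1, 3), S)
Q = Rational(-531441, 1642954) (Q = Mul(Pow(729, 2), Rational(-1, 1642954)) = Mul(531441, Rational(-1, 1642954)) = Rational(-531441, 1642954) ≈ -0.32347)
L = Rational(-531441, 1642954) ≈ -0.32347
J = Rational(-17541053, 1642954) (J = Add(Mul(Rational(-1, 3), Add(Mul(-2, -18), -3)), Mul(-1, Rational(-531441, 1642954))) = Add(Mul(Rational(-1, 3), Add(36, -3)), Rational(531441, 1642954)) = Add(Mul(Rational(-1, 3), 33), Rational(531441, 1642954)) = Add(-11, Rational(531441, 1642954)) = Rational(-17541053, 1642954) ≈ -10.677)
Mul(Add(-3743224, Mul(3077814, Pow(J, -1))), Pow(Add(-2380429, 4408455), -1)) = Mul(Add(-3743224, Mul(3077814, Pow(Rational(-17541053, 1642954), -1))), Pow(Add(-2380429, 4408455), -1)) = Mul(Add(-3743224, Mul(3077814, Rational(-1642954, 17541053))), Pow(2028026, -1)) = Mul(Add(-3743224, Rational(-5056706822556, 17541053)), Rational(1, 2028026)) = Mul(Rational(-70716797397428, 17541053), Rational(1, 2028026)) = Rational(-388553831854, 195459953579)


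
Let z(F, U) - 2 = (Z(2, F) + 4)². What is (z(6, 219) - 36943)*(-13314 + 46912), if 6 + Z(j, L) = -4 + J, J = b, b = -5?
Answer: -1237078360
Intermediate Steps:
J = -5
Z(j, L) = -15 (Z(j, L) = -6 + (-4 - 5) = -6 - 9 = -15)
z(F, U) = 123 (z(F, U) = 2 + (-15 + 4)² = 2 + (-11)² = 2 + 121 = 123)
(z(6, 219) - 36943)*(-13314 + 46912) = (123 - 36943)*(-13314 + 46912) = -36820*33598 = -1237078360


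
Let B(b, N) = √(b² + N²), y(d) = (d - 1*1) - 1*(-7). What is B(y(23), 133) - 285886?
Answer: -285886 + √18530 ≈ -2.8575e+5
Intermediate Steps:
y(d) = 6 + d (y(d) = (d - 1) + 7 = (-1 + d) + 7 = 6 + d)
B(b, N) = √(N² + b²)
B(y(23), 133) - 285886 = √(133² + (6 + 23)²) - 285886 = √(17689 + 29²) - 285886 = √(17689 + 841) - 285886 = √18530 - 285886 = -285886 + √18530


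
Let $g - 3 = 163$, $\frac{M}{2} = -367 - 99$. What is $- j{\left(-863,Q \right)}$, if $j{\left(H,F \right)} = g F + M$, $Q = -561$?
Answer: $94058$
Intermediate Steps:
$M = -932$ ($M = 2 \left(-367 - 99\right) = 2 \left(-466\right) = -932$)
$g = 166$ ($g = 3 + 163 = 166$)
$j{\left(H,F \right)} = -932 + 166 F$ ($j{\left(H,F \right)} = 166 F - 932 = -932 + 166 F$)
$- j{\left(-863,Q \right)} = - (-932 + 166 \left(-561\right)) = - (-932 - 93126) = \left(-1\right) \left(-94058\right) = 94058$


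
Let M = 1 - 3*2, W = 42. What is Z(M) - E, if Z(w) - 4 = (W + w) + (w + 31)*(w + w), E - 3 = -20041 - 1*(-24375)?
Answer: -4556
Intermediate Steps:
E = 4337 (E = 3 + (-20041 - 1*(-24375)) = 3 + (-20041 + 24375) = 3 + 4334 = 4337)
M = -5 (M = 1 - 6 = -5)
Z(w) = 46 + w + 2*w*(31 + w) (Z(w) = 4 + ((42 + w) + (w + 31)*(w + w)) = 4 + ((42 + w) + (31 + w)*(2*w)) = 4 + ((42 + w) + 2*w*(31 + w)) = 4 + (42 + w + 2*w*(31 + w)) = 46 + w + 2*w*(31 + w))
Z(M) - E = (46 + 2*(-5)**2 + 63*(-5)) - 1*4337 = (46 + 2*25 - 315) - 4337 = (46 + 50 - 315) - 4337 = -219 - 4337 = -4556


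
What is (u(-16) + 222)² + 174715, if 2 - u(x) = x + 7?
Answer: 229004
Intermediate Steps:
u(x) = -5 - x (u(x) = 2 - (x + 7) = 2 - (7 + x) = 2 + (-7 - x) = -5 - x)
(u(-16) + 222)² + 174715 = ((-5 - 1*(-16)) + 222)² + 174715 = ((-5 + 16) + 222)² + 174715 = (11 + 222)² + 174715 = 233² + 174715 = 54289 + 174715 = 229004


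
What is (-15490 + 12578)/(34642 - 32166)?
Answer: -728/619 ≈ -1.1761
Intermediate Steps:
(-15490 + 12578)/(34642 - 32166) = -2912/2476 = -2912*1/2476 = -728/619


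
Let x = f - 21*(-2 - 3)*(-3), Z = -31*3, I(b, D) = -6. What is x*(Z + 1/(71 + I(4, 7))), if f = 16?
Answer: 139012/5 ≈ 27802.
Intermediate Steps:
Z = -93
x = -299 (x = 16 - 21*(-2 - 3)*(-3) = 16 - (-105)*(-3) = 16 - 21*15 = 16 - 315 = -299)
x*(Z + 1/(71 + I(4, 7))) = -299*(-93 + 1/(71 - 6)) = -299*(-93 + 1/65) = -299*(-6044/65) = 139012/5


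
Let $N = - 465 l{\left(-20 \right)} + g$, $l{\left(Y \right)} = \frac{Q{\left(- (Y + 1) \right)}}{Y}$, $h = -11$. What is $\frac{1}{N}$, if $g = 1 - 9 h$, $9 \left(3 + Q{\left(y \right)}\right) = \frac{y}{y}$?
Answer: $\frac{6}{197} \approx 0.030457$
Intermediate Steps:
$Q{\left(y \right)} = - \frac{26}{9}$ ($Q{\left(y \right)} = -3 + \frac{y \frac{1}{y}}{9} = -3 + \frac{1}{9} \cdot 1 = -3 + \frac{1}{9} = - \frac{26}{9}$)
$l{\left(Y \right)} = - \frac{26}{9 Y}$
$g = 100$ ($g = 1 - -99 = 1 + 99 = 100$)
$N = \frac{197}{6}$ ($N = - 465 \left(- \frac{26}{9 \left(-20\right)}\right) + 100 = - 465 \left(\left(- \frac{26}{9}\right) \left(- \frac{1}{20}\right)\right) + 100 = \left(-465\right) \frac{13}{90} + 100 = - \frac{403}{6} + 100 = \frac{197}{6} \approx 32.833$)
$\frac{1}{N} = \frac{1}{\frac{197}{6}} = \frac{6}{197}$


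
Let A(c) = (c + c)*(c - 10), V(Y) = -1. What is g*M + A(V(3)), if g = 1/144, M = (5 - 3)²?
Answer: 793/36 ≈ 22.028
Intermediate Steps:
M = 4 (M = 2² = 4)
g = 1/144 ≈ 0.0069444
A(c) = 2*c*(-10 + c) (A(c) = (2*c)*(-10 + c) = 2*c*(-10 + c))
g*M + A(V(3)) = (1/144)*4 + 2*(-1)*(-10 - 1) = 1/36 + 2*(-1)*(-11) = 1/36 + 22 = 793/36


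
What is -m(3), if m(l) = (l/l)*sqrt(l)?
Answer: -sqrt(3) ≈ -1.7320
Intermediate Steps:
m(l) = sqrt(l) (m(l) = 1*sqrt(l) = sqrt(l))
-m(3) = -sqrt(3)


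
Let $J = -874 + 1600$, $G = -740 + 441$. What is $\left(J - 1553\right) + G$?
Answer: $-1126$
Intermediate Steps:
$G = -299$
$J = 726$
$\left(J - 1553\right) + G = \left(726 - 1553\right) - 299 = -827 - 299 = -1126$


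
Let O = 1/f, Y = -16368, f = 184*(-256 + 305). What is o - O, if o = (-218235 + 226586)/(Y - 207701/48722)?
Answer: -3669204526149/7191967603352 ≈ -0.51018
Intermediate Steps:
f = 9016 (f = 184*49 = 9016)
o = -406877422/797689397 (o = (-218235 + 226586)/(-16368 - 207701/48722) = 8351/(-16368 - 207701*1/48722) = 8351/(-16368 - 207701/48722) = 8351/(-797689397/48722) = 8351*(-48722/797689397) = -406877422/797689397 ≈ -0.51007)
O = 1/9016 ≈ 0.00011091
o - O = -406877422/797689397 - 1*1/9016 = -406877422/797689397 - 1/9016 = -3669204526149/7191967603352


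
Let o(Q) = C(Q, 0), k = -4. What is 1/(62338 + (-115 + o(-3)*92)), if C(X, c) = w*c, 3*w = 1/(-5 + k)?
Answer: 1/62223 ≈ 1.6071e-5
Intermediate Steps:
w = -1/27 (w = 1/(3*(-5 - 4)) = (⅓)/(-9) = (⅓)*(-⅑) = -1/27 ≈ -0.037037)
C(X, c) = -c/27
o(Q) = 0 (o(Q) = -1/27*0 = 0)
1/(62338 + (-115 + o(-3)*92)) = 1/(62338 + (-115 + 0*92)) = 1/(62338 + (-115 + 0)) = 1/(62338 - 115) = 1/62223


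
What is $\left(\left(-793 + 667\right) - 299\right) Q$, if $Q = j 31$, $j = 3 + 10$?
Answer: $-171275$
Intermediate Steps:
$j = 13$
$Q = 403$ ($Q = 13 \cdot 31 = 403$)
$\left(\left(-793 + 667\right) - 299\right) Q = \left(\left(-793 + 667\right) - 299\right) 403 = \left(-126 - 299\right) 403 = \left(-425\right) 403 = -171275$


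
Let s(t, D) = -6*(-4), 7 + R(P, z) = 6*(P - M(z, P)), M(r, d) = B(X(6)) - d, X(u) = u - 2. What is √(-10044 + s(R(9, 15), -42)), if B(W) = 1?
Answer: 2*I*√2505 ≈ 100.1*I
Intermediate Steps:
X(u) = -2 + u
M(r, d) = 1 - d
R(P, z) = -13 + 12*P (R(P, z) = -7 + 6*(P - (1 - P)) = -7 + 6*(P + (-1 + P)) = -7 + 6*(-1 + 2*P) = -7 + (-6 + 12*P) = -13 + 12*P)
s(t, D) = 24
√(-10044 + s(R(9, 15), -42)) = √(-10044 + 24) = √(-10020) = 2*I*√2505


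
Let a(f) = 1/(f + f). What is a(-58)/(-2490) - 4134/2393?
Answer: -1194062167/691194120 ≈ -1.7275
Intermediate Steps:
a(f) = 1/(2*f)
a(-58)/(-2490) - 4134/2393 = ((1/2)/(-58))/(-2490) - 4134/2393 = ((1/2)*(-1/58))*(-1/2490) - 4134*1/2393 = -1/116*(-1/2490) - 4134/2393 = 1/288840 - 4134/2393 = -1194062167/691194120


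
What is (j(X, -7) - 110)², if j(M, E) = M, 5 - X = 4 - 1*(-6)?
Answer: 13225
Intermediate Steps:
X = -5 (X = 5 - (4 - 1*(-6)) = 5 - (4 + 6) = 5 - 1*10 = 5 - 10 = -5)
(j(X, -7) - 110)² = (-5 - 110)² = (-115)² = 13225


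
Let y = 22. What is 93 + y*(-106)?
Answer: -2239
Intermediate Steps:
93 + y*(-106) = 93 + 22*(-106) = 93 - 2332 = -2239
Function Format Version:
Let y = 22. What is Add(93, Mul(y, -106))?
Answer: -2239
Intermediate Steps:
Add(93, Mul(y, -106)) = Add(93, Mul(22, -106)) = Add(93, -2332) = -2239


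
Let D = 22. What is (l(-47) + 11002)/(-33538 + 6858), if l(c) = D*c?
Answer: -1246/3335 ≈ -0.37361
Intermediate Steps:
l(c) = 22*c
(l(-47) + 11002)/(-33538 + 6858) = (22*(-47) + 11002)/(-33538 + 6858) = (-1034 + 11002)/(-26680) = 9968*(-1/26680) = -1246/3335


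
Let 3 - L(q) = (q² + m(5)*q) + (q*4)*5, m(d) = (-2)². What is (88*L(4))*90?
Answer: -863280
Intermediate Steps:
m(d) = 4
L(q) = 3 - q² - 24*q (L(q) = 3 - ((q² + 4*q) + (q*4)*5) = 3 - ((q² + 4*q) + (4*q)*5) = 3 - ((q² + 4*q) + 20*q) = 3 - (q² + 24*q) = 3 + (-q² - 24*q) = 3 - q² - 24*q)
(88*L(4))*90 = (88*(3 - 1*4² - 24*4))*90 = (88*(3 - 1*16 - 96))*90 = (88*(3 - 16 - 96))*90 = (88*(-109))*90 = -9592*90 = -863280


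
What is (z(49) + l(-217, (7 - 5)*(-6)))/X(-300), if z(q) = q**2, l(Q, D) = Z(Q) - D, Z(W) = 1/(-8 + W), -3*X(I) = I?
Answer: 135731/5625 ≈ 24.130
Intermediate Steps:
X(I) = -I/3
l(Q, D) = 1/(-8 + Q) - D
(z(49) + l(-217, (7 - 5)*(-6)))/X(-300) = (49**2 + (1 - (7 - 5)*(-6)*(-8 - 217))/(-8 - 217))/((-1/3*(-300))) = (2401 + (1 - 1*2*(-6)*(-225))/(-225))/100 = (2401 - (1 - 1*(-12)*(-225))/225)*(1/100) = (2401 - (1 - 2700)/225)*(1/100) = (2401 - 1/225*(-2699))*(1/100) = (2401 + 2699/225)*(1/100) = (542924/225)*(1/100) = 135731/5625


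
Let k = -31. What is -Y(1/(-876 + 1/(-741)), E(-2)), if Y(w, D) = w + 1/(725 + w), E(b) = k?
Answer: -72631548445/305480356778828 ≈ -0.00023776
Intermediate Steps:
E(b) = -31
-Y(1/(-876 + 1/(-741)), E(-2)) = -(1 + (1/(-876 + 1/(-741)))² + 725/(-876 + 1/(-741)))/(725 + 1/(-876 + 1/(-741))) = -(1 + (1/(-876 - 1/741))² + 725/(-876 - 1/741))/(725 + 1/(-876 - 1/741)) = -(1 + (1/(-649117/741))² + 725/(-649117/741))/(725 + 1/(-649117/741)) = -(1 + (-741/649117)² + 725*(-741/649117))/(725 - 741/649117) = -(1 + 549081/421352879689 - 537225/649117)/470609084/649117 = -649117*72631548445/(470609084*421352879689) = -1*72631548445/305480356778828 = -72631548445/305480356778828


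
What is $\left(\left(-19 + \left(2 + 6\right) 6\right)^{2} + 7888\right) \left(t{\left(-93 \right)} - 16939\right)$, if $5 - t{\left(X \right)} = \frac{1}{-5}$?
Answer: $- \frac{739075701}{5} \approx -1.4782 \cdot 10^{8}$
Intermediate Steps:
$t{\left(X \right)} = \frac{26}{5}$ ($t{\left(X \right)} = 5 - \frac{1}{-5} = 5 - - \frac{1}{5} = 5 + \frac{1}{5} = \frac{26}{5}$)
$\left(\left(-19 + \left(2 + 6\right) 6\right)^{2} + 7888\right) \left(t{\left(-93 \right)} - 16939\right) = \left(\left(-19 + \left(2 + 6\right) 6\right)^{2} + 7888\right) \left(\frac{26}{5} - 16939\right) = \left(\left(-19 + 8 \cdot 6\right)^{2} + 7888\right) \left(- \frac{84669}{5}\right) = \left(\left(-19 + 48\right)^{2} + 7888\right) \left(- \frac{84669}{5}\right) = \left(29^{2} + 7888\right) \left(- \frac{84669}{5}\right) = \left(841 + 7888\right) \left(- \frac{84669}{5}\right) = 8729 \left(- \frac{84669}{5}\right) = - \frac{739075701}{5}$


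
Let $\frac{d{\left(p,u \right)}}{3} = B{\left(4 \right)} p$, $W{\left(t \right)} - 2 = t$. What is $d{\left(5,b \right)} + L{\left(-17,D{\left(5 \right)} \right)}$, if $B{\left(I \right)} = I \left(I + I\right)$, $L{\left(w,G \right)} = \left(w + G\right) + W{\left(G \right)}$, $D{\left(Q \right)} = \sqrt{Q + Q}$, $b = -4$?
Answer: $465 + 2 \sqrt{10} \approx 471.32$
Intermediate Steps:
$W{\left(t \right)} = 2 + t$
$D{\left(Q \right)} = \sqrt{2} \sqrt{Q}$ ($D{\left(Q \right)} = \sqrt{2 Q} = \sqrt{2} \sqrt{Q}$)
$L{\left(w,G \right)} = 2 + w + 2 G$ ($L{\left(w,G \right)} = \left(w + G\right) + \left(2 + G\right) = \left(G + w\right) + \left(2 + G\right) = 2 + w + 2 G$)
$B{\left(I \right)} = 2 I^{2}$ ($B{\left(I \right)} = I 2 I = 2 I^{2}$)
$d{\left(p,u \right)} = 96 p$ ($d{\left(p,u \right)} = 3 \cdot 2 \cdot 4^{2} p = 3 \cdot 2 \cdot 16 p = 3 \cdot 32 p = 96 p$)
$d{\left(5,b \right)} + L{\left(-17,D{\left(5 \right)} \right)} = 96 \cdot 5 + \left(2 - 17 + 2 \sqrt{2} \sqrt{5}\right) = 480 + \left(2 - 17 + 2 \sqrt{10}\right) = 480 - \left(15 - 2 \sqrt{10}\right) = 465 + 2 \sqrt{10}$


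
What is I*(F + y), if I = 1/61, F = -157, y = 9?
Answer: -148/61 ≈ -2.4262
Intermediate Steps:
I = 1/61 ≈ 0.016393
I*(F + y) = (-157 + 9)/61 = (1/61)*(-148) = -148/61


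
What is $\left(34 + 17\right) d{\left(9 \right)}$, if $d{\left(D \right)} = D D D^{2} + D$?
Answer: $335070$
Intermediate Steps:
$d{\left(D \right)} = D + D^{4}$ ($d{\left(D \right)} = D D^{3} + D = D^{4} + D = D + D^{4}$)
$\left(34 + 17\right) d{\left(9 \right)} = \left(34 + 17\right) \left(9 + 9^{4}\right) = 51 \left(9 + 6561\right) = 51 \cdot 6570 = 335070$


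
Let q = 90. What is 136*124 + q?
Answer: 16954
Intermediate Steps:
136*124 + q = 136*124 + 90 = 16864 + 90 = 16954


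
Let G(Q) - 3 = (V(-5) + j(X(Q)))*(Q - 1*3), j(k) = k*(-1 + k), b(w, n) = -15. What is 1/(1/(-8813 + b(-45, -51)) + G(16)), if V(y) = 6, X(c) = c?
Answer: 8828/28258427 ≈ 0.00031240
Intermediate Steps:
G(Q) = 3 + (-3 + Q)*(6 + Q*(-1 + Q)) (G(Q) = 3 + (6 + Q*(-1 + Q))*(Q - 1*3) = 3 + (6 + Q*(-1 + Q))*(Q - 3) = 3 + (6 + Q*(-1 + Q))*(-3 + Q) = 3 + (-3 + Q)*(6 + Q*(-1 + Q)))
1/(1/(-8813 + b(-45, -51)) + G(16)) = 1/(1/(-8813 - 15) + (-15 + 16³ - 4*16² + 9*16)) = 1/(1/(-8828) + (-15 + 4096 - 4*256 + 144)) = 1/(-1/8828 + (-15 + 4096 - 1024 + 144)) = 1/(-1/8828 + 3201) = 1/(28258427/8828) = 8828/28258427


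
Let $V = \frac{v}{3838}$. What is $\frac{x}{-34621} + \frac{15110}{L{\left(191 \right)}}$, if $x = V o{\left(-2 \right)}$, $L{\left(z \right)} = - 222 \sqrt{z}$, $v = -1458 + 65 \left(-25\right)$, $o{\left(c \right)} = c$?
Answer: $- \frac{3083}{66437699} - \frac{7555 \sqrt{191}}{21201} \approx -4.9249$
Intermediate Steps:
$v = -3083$ ($v = -1458 - 1625 = -3083$)
$V = - \frac{3083}{3838} \approx -0.80328$
$x = \frac{3083}{1919}$ ($x = \left(- \frac{3083}{3838}\right) \left(-2\right) = \frac{3083}{1919} \approx 1.6066$)
$\frac{x}{-34621} + \frac{15110}{L{\left(191 \right)}} = \frac{3083}{1919 \left(-34621\right)} + \frac{15110}{\left(-222\right) \sqrt{191}} = \frac{3083}{1919} \left(- \frac{1}{34621}\right) + 15110 \left(- \frac{\sqrt{191}}{42402}\right) = - \frac{3083}{66437699} - \frac{7555 \sqrt{191}}{21201}$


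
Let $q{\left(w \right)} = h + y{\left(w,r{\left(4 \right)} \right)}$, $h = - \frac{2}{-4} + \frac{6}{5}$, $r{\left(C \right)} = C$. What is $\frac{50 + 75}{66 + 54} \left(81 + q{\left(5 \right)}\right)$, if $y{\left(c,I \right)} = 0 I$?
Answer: $\frac{4135}{48} \approx 86.146$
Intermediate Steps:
$y{\left(c,I \right)} = 0$
$h = \frac{17}{10}$ ($h = \left(-2\right) \left(- \frac{1}{4}\right) + 6 \cdot \frac{1}{5} = \frac{1}{2} + \frac{6}{5} = \frac{17}{10} \approx 1.7$)
$q{\left(w \right)} = \frac{17}{10}$ ($q{\left(w \right)} = \frac{17}{10} + 0 = \frac{17}{10}$)
$\frac{50 + 75}{66 + 54} \left(81 + q{\left(5 \right)}\right) = \frac{50 + 75}{66 + 54} \left(81 + \frac{17}{10}\right) = \frac{125}{120} \cdot \frac{827}{10} = 125 \cdot \frac{1}{120} \cdot \frac{827}{10} = \frac{25}{24} \cdot \frac{827}{10} = \frac{4135}{48}$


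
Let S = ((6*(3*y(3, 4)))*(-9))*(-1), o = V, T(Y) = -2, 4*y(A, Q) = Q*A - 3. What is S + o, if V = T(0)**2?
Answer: 737/2 ≈ 368.50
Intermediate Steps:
y(A, Q) = -3/4 + A*Q/4 (y(A, Q) = (Q*A - 3)/4 = (A*Q - 3)/4 = (-3 + A*Q)/4 = -3/4 + A*Q/4)
V = 4 (V = (-2)**2 = 4)
o = 4
S = 729/2 (S = ((6*(3*(-3/4 + (1/4)*3*4)))*(-9))*(-1) = ((6*(3*(-3/4 + 3)))*(-9))*(-1) = ((6*(3*(9/4)))*(-9))*(-1) = ((6*(27/4))*(-9))*(-1) = ((81/2)*(-9))*(-1) = -729/2*(-1) = 729/2 ≈ 364.50)
S + o = 729/2 + 4 = 737/2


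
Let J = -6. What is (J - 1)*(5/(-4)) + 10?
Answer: 75/4 ≈ 18.750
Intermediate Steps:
(J - 1)*(5/(-4)) + 10 = (-6 - 1)*(5/(-4)) + 10 = -35*(-1)/4 + 10 = -7*(-5/4) + 10 = 35/4 + 10 = 75/4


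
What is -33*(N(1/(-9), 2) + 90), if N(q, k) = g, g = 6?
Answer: -3168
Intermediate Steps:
N(q, k) = 6
-33*(N(1/(-9), 2) + 90) = -33*(6 + 90) = -33*96 = -3168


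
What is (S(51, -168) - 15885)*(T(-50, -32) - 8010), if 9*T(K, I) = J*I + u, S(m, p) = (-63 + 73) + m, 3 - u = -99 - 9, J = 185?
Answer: 1232673776/9 ≈ 1.3696e+8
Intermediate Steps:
u = 111 (u = 3 - (-99 - 9) = 3 - 1*(-108) = 3 + 108 = 111)
S(m, p) = 10 + m
T(K, I) = 37/3 + 185*I/9 (T(K, I) = (185*I + 111)/9 = (111 + 185*I)/9 = 37/3 + 185*I/9)
(S(51, -168) - 15885)*(T(-50, -32) - 8010) = ((10 + 51) - 15885)*((37/3 + (185/9)*(-32)) - 8010) = (61 - 15885)*((37/3 - 5920/9) - 8010) = -15824*(-5809/9 - 8010) = -15824*(-77899/9) = 1232673776/9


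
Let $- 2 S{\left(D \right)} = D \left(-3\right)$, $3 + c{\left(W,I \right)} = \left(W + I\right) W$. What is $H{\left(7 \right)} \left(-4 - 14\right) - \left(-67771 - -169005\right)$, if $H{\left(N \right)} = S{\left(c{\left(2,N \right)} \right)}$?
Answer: $-101639$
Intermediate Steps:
$c{\left(W,I \right)} = -3 + W \left(I + W\right)$ ($c{\left(W,I \right)} = -3 + \left(W + I\right) W = -3 + \left(I + W\right) W = -3 + W \left(I + W\right)$)
$S{\left(D \right)} = \frac{3 D}{2}$ ($S{\left(D \right)} = - \frac{D \left(-3\right)}{2} = - \frac{\left(-3\right) D}{2} = \frac{3 D}{2}$)
$H{\left(N \right)} = \frac{3}{2} + 3 N$ ($H{\left(N \right)} = \frac{3 \left(-3 + 2^{2} + N 2\right)}{2} = \frac{3 \left(-3 + 4 + 2 N\right)}{2} = \frac{3 \left(1 + 2 N\right)}{2} = \frac{3}{2} + 3 N$)
$H{\left(7 \right)} \left(-4 - 14\right) - \left(-67771 - -169005\right) = \left(\frac{3}{2} + 3 \cdot 7\right) \left(-4 - 14\right) - \left(-67771 - -169005\right) = \left(\frac{3}{2} + 21\right) \left(-18\right) - \left(-67771 + 169005\right) = \frac{45}{2} \left(-18\right) - 101234 = -405 - 101234 = -101639$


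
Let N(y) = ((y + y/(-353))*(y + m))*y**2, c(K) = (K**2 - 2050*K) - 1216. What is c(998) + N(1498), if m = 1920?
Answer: 4044362939780376/353 ≈ 1.1457e+13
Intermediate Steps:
c(K) = -1216 + K**2 - 2050*K
N(y) = 352*y**3*(1920 + y)/353 (N(y) = ((y + y/(-353))*(y + 1920))*y**2 = ((y + y*(-1/353))*(1920 + y))*y**2 = ((y - y/353)*(1920 + y))*y**2 = ((352*y/353)*(1920 + y))*y**2 = (352*y*(1920 + y)/353)*y**2 = 352*y**3*(1920 + y)/353)
c(998) + N(1498) = (-1216 + 998**2 - 2050*998) + (352/353)*1498**3*(1920 + 1498) = (-1216 + 996004 - 2045900) + (352/353)*3361517992*3418 = -1051112 + 4044363310822912/353 = 4044362939780376/353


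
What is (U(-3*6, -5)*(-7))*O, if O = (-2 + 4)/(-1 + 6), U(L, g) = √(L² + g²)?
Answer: -14*√349/5 ≈ -52.308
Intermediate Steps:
O = ⅖ (O = 2/5 = 2*(⅕) = ⅖ ≈ 0.40000)
(U(-3*6, -5)*(-7))*O = (√((-3*6)² + (-5)²)*(-7))*(⅖) = (√((-18)² + 25)*(-7))*(⅖) = (√(324 + 25)*(-7))*(⅖) = (√349*(-7))*(⅖) = -7*√349*(⅖) = -14*√349/5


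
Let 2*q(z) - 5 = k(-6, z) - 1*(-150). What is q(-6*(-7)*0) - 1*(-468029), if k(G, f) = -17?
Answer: 468098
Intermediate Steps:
q(z) = 69 (q(z) = 5/2 + (-17 - 1*(-150))/2 = 5/2 + (-17 + 150)/2 = 5/2 + (1/2)*133 = 5/2 + 133/2 = 69)
q(-6*(-7)*0) - 1*(-468029) = 69 - 1*(-468029) = 69 + 468029 = 468098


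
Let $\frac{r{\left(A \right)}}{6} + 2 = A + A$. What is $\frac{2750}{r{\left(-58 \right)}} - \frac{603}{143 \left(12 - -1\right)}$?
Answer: $- \frac{2769587}{658086} \approx -4.2085$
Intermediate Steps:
$r{\left(A \right)} = -12 + 12 A$ ($r{\left(A \right)} = -12 + 6 \left(A + A\right) = -12 + 6 \cdot 2 A = -12 + 12 A$)
$\frac{2750}{r{\left(-58 \right)}} - \frac{603}{143 \left(12 - -1\right)} = \frac{2750}{-12 + 12 \left(-58\right)} - \frac{603}{143 \left(12 - -1\right)} = \frac{2750}{-12 - 696} - \frac{603}{143 \left(12 + 1\right)} = \frac{2750}{-708} - \frac{603}{143 \cdot 13} = 2750 \left(- \frac{1}{708}\right) - \frac{603}{1859} = - \frac{1375}{354} - \frac{603}{1859} = - \frac{2769587}{658086}$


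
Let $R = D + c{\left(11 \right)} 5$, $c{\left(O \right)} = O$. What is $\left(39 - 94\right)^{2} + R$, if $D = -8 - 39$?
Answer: $3033$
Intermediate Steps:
$D = -47$
$R = 8$ ($R = -47 + 11 \cdot 5 = -47 + 55 = 8$)
$\left(39 - 94\right)^{2} + R = \left(39 - 94\right)^{2} + 8 = \left(-55\right)^{2} + 8 = 3025 + 8 = 3033$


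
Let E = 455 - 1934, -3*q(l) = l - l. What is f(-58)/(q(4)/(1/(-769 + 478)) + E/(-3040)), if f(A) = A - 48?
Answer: -322240/1479 ≈ -217.88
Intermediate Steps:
q(l) = 0 (q(l) = -(l - l)/3 = -⅓*0 = 0)
E = -1479
f(A) = -48 + A
f(-58)/(q(4)/(1/(-769 + 478)) + E/(-3040)) = (-48 - 58)/(0/(1/(-769 + 478)) - 1479/(-3040)) = -106/(0/(1/(-291)) - 1479*(-1/3040)) = -106/(0/(-1/291) + 1479/3040) = -106/(0*(-291) + 1479/3040) = -106/(0 + 1479/3040) = -106/1479/3040 = -106*3040/1479 = -322240/1479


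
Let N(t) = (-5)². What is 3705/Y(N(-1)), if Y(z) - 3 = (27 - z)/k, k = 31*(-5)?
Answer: 574275/463 ≈ 1240.3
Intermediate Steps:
N(t) = 25
k = -155
Y(z) = 438/155 + z/155 (Y(z) = 3 + (27 - z)/(-155) = 3 + (27 - z)*(-1/155) = 3 + (-27/155 + z/155) = 438/155 + z/155)
3705/Y(N(-1)) = 3705/(438/155 + (1/155)*25) = 3705/(438/155 + 5/31) = 3705/(463/155) = 3705*(155/463) = 574275/463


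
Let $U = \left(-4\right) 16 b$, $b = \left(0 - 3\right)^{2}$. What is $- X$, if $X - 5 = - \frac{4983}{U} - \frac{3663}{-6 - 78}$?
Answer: $- \frac{76955}{1344} \approx -57.258$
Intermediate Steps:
$b = 9$ ($b = \left(-3\right)^{2} = 9$)
$U = -576$ ($U = \left(-4\right) 16 \cdot 9 = \left(-64\right) 9 = -576$)
$X = \frac{76955}{1344}$ ($X = 5 - \left(- \frac{1661}{192} + \frac{3663}{-6 - 78}\right) = 5 - \left(- \frac{1661}{192} + \frac{3663}{-84}\right) = 5 + \left(\frac{1661}{192} - - \frac{1221}{28}\right) = 5 + \left(\frac{1661}{192} + \frac{1221}{28}\right) = 5 + \frac{70235}{1344} = \frac{76955}{1344} \approx 57.258$)
$- X = \left(-1\right) \frac{76955}{1344} = - \frac{76955}{1344}$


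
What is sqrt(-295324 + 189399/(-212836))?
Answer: I*sqrt(3344492573505967)/106418 ≈ 543.44*I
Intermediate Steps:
sqrt(-295324 + 189399/(-212836)) = sqrt(-295324 + 189399*(-1/212836)) = sqrt(-295324 - 189399/212836) = sqrt(-62855768263/212836) = I*sqrt(3344492573505967)/106418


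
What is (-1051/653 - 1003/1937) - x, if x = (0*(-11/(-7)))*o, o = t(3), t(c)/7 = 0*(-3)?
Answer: -2690746/1264861 ≈ -2.1273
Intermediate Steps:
t(c) = 0 (t(c) = 7*(0*(-3)) = 7*0 = 0)
o = 0
x = 0 (x = (0*(-11/(-7)))*0 = (0*(-11*(-⅐)))*0 = (0*(11/7))*0 = 0*0 = 0)
(-1051/653 - 1003/1937) - x = (-1051/653 - 1003/1937) - 1*0 = (-1051*1/653 - 1003*1/1937) + 0 = (-1051/653 - 1003/1937) + 0 = -2690746/1264861 + 0 = -2690746/1264861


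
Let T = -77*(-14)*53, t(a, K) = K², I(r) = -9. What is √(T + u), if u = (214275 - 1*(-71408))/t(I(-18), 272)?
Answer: √4227287539/272 ≈ 239.04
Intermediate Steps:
u = 285683/73984 (u = (214275 - 1*(-71408))/(272²) = (214275 + 71408)/73984 = 285683*(1/73984) = 285683/73984 ≈ 3.8614)
T = 57134 (T = 1078*53 = 57134)
√(T + u) = √(57134 + 285683/73984) = √(4227287539/73984) = √4227287539/272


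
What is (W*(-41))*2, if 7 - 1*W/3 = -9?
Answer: -3936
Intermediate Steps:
W = 48 (W = 21 - 3*(-9) = 21 + 27 = 48)
(W*(-41))*2 = (48*(-41))*2 = -1968*2 = -3936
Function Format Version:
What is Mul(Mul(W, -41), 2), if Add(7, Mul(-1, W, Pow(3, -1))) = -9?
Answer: -3936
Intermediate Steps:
W = 48 (W = Add(21, Mul(-3, -9)) = Add(21, 27) = 48)
Mul(Mul(W, -41), 2) = Mul(Mul(48, -41), 2) = Mul(-1968, 2) = -3936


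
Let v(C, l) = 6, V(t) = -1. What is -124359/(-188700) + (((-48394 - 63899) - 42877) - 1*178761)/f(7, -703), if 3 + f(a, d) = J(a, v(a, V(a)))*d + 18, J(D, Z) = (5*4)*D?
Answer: 5016688473/1237934900 ≈ 4.0525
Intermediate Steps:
J(D, Z) = 20*D
f(a, d) = 15 + 20*a*d (f(a, d) = -3 + ((20*a)*d + 18) = -3 + (20*a*d + 18) = -3 + (18 + 20*a*d) = 15 + 20*a*d)
-124359/(-188700) + (((-48394 - 63899) - 42877) - 1*178761)/f(7, -703) = -124359/(-188700) + (((-48394 - 63899) - 42877) - 1*178761)/(15 + 20*7*(-703)) = -124359*(-1/188700) + ((-112293 - 42877) - 178761)/(15 - 98420) = 41453/62900 + (-155170 - 178761)/(-98405) = 41453/62900 - 333931*(-1/98405) = 41453/62900 + 333931/98405 = 5016688473/1237934900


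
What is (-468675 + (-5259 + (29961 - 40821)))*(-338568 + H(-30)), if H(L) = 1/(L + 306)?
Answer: 328271466471/2 ≈ 1.6414e+11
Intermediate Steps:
H(L) = 1/(306 + L)
(-468675 + (-5259 + (29961 - 40821)))*(-338568 + H(-30)) = (-468675 + (-5259 + (29961 - 40821)))*(-338568 + 1/(306 - 30)) = (-468675 + (-5259 - 10860))*(-338568 + 1/276) = (-468675 - 16119)*(-338568 + 1/276) = -484794*(-93444767/276) = 328271466471/2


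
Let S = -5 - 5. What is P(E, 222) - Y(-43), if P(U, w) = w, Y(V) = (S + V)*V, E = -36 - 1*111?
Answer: -2057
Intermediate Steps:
S = -10
E = -147 (E = -36 - 111 = -147)
Y(V) = V*(-10 + V) (Y(V) = (-10 + V)*V = V*(-10 + V))
P(E, 222) - Y(-43) = 222 - (-43)*(-10 - 43) = 222 - (-43)*(-53) = 222 - 1*2279 = 222 - 2279 = -2057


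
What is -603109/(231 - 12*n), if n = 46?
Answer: 603109/321 ≈ 1878.8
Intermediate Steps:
-603109/(231 - 12*n) = -603109/(231 - 12*46) = -603109/(231 - 552) = -603109/(-321) = -603109*(-1/321) = 603109/321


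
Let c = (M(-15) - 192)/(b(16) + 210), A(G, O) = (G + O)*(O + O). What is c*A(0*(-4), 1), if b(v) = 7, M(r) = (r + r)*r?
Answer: 516/217 ≈ 2.3779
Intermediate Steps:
M(r) = 2*r**2 (M(r) = (2*r)*r = 2*r**2)
A(G, O) = 2*O*(G + O) (A(G, O) = (G + O)*(2*O) = 2*O*(G + O))
c = 258/217 (c = (2*(-15)**2 - 192)/(7 + 210) = (2*225 - 192)/217 = (450 - 192)*(1/217) = 258*(1/217) = 258/217 ≈ 1.1889)
c*A(0*(-4), 1) = 258*(2*1*(0*(-4) + 1))/217 = 258*(2*1*(0 + 1))/217 = 258*(2*1*1)/217 = (258/217)*2 = 516/217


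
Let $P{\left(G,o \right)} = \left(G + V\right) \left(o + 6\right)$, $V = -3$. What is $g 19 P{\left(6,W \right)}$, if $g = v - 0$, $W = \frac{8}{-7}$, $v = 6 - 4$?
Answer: $\frac{3876}{7} \approx 553.71$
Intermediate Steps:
$v = 2$
$W = - \frac{8}{7}$ ($W = 8 \left(- \frac{1}{7}\right) = - \frac{8}{7} \approx -1.1429$)
$g = 2$ ($g = 2 - 0 = 2 + 0 = 2$)
$P{\left(G,o \right)} = \left(-3 + G\right) \left(6 + o\right)$ ($P{\left(G,o \right)} = \left(G - 3\right) \left(o + 6\right) = \left(-3 + G\right) \left(6 + o\right)$)
$g 19 P{\left(6,W \right)} = 2 \cdot 19 \left(-18 - - \frac{24}{7} + 6 \cdot 6 + 6 \left(- \frac{8}{7}\right)\right) = 38 \left(-18 + \frac{24}{7} + 36 - \frac{48}{7}\right) = 38 \cdot \frac{102}{7} = \frac{3876}{7}$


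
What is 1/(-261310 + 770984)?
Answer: 1/509674 ≈ 1.9620e-6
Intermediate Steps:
1/(-261310 + 770984) = 1/509674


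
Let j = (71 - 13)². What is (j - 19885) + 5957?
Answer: -10564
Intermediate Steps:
j = 3364 (j = 58² = 3364)
(j - 19885) + 5957 = (3364 - 19885) + 5957 = -16521 + 5957 = -10564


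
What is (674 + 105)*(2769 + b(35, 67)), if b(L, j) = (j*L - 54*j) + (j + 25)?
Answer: 1237052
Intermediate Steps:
b(L, j) = 25 - 53*j + L*j (b(L, j) = (L*j - 54*j) + (25 + j) = (-54*j + L*j) + (25 + j) = 25 - 53*j + L*j)
(674 + 105)*(2769 + b(35, 67)) = (674 + 105)*(2769 + (25 - 53*67 + 35*67)) = 779*(2769 + (25 - 3551 + 2345)) = 779*(2769 - 1181) = 779*1588 = 1237052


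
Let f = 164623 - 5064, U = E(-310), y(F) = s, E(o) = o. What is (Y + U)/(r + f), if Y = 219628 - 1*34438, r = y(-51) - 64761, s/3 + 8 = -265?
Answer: 184880/93979 ≈ 1.9672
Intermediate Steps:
s = -819 (s = -24 + 3*(-265) = -24 - 795 = -819)
y(F) = -819
U = -310
f = 159559
r = -65580 (r = -819 - 64761 = -65580)
Y = 185190 (Y = 219628 - 34438 = 185190)
(Y + U)/(r + f) = (185190 - 310)/(-65580 + 159559) = 184880/93979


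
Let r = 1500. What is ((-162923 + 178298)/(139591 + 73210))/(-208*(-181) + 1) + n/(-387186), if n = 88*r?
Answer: -176257394513875/517005906850819 ≈ -0.34092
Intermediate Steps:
n = 132000 (n = 88*1500 = 132000)
((-162923 + 178298)/(139591 + 73210))/(-208*(-181) + 1) + n/(-387186) = ((-162923 + 178298)/(139591 + 73210))/(-208*(-181) + 1) + 132000/(-387186) = (15375/212801)/(37648 + 1) + 132000*(-1/387186) = (15375*(1/212801))/37649 - 22000/64531 = (15375/212801)*(1/37649) - 22000/64531 = 15375/8011744849 - 22000/64531 = -176257394513875/517005906850819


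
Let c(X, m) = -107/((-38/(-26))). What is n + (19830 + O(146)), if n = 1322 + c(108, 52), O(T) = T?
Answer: 403271/19 ≈ 21225.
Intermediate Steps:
c(X, m) = -1391/19 (c(X, m) = -107/((-38*(-1/26))) = -107/19/13 = -107*13/19 = -1391/19)
n = 23727/19 (n = 1322 - 1391/19 = 23727/19 ≈ 1248.8)
n + (19830 + O(146)) = 23727/19 + (19830 + 146) = 23727/19 + 19976 = 403271/19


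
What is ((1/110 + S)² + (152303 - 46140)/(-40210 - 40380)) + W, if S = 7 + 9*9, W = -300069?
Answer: -28505723244431/97513900 ≈ -2.9232e+5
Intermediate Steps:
S = 88 (S = 7 + 81 = 88)
((1/110 + S)² + (152303 - 46140)/(-40210 - 40380)) + W = ((1/110 + 88)² + (152303 - 46140)/(-40210 - 40380)) - 300069 = ((1/110 + 88)² + 106163/(-80590)) - 300069 = ((9681/110)² + 106163*(-1/80590)) - 300069 = (93721761/12100 - 106163/80590) - 300069 = 755175214669/97513900 - 300069 = -28505723244431/97513900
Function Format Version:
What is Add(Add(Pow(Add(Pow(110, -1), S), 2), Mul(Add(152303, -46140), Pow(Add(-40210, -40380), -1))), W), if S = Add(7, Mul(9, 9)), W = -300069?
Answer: Rational(-28505723244431, 97513900) ≈ -2.9232e+5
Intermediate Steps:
S = 88 (S = Add(7, 81) = 88)
Add(Add(Pow(Add(Pow(110, -1), S), 2), Mul(Add(152303, -46140), Pow(Add(-40210, -40380), -1))), W) = Add(Add(Pow(Add(Pow(110, -1), 88), 2), Mul(Add(152303, -46140), Pow(Add(-40210, -40380), -1))), -300069) = Add(Add(Pow(Add(Rational(1, 110), 88), 2), Mul(106163, Pow(-80590, -1))), -300069) = Add(Add(Pow(Rational(9681, 110), 2), Mul(106163, Rational(-1, 80590))), -300069) = Add(Add(Rational(93721761, 12100), Rational(-106163, 80590)), -300069) = Add(Rational(755175214669, 97513900), -300069) = Rational(-28505723244431, 97513900)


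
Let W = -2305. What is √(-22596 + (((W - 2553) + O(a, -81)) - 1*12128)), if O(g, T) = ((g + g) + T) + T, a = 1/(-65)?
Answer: I*√167918530/65 ≈ 199.36*I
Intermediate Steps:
a = -1/65 ≈ -0.015385
O(g, T) = 2*T + 2*g (O(g, T) = (2*g + T) + T = (T + 2*g) + T = 2*T + 2*g)
√(-22596 + (((W - 2553) + O(a, -81)) - 1*12128)) = √(-22596 + (((-2305 - 2553) + (2*(-81) + 2*(-1/65))) - 1*12128)) = √(-22596 + ((-4858 + (-162 - 2/65)) - 12128)) = √(-22596 + ((-4858 - 10532/65) - 12128)) = √(-22596 + (-326302/65 - 12128)) = √(-22596 - 1114622/65) = √(-2583362/65) = I*√167918530/65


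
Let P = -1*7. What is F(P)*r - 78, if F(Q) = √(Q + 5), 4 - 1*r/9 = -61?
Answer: -78 + 585*I*√2 ≈ -78.0 + 827.31*I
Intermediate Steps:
r = 585 (r = 36 - 9*(-61) = 36 + 549 = 585)
P = -7
F(Q) = √(5 + Q)
F(P)*r - 78 = √(5 - 7)*585 - 78 = √(-2)*585 - 78 = (I*√2)*585 - 78 = 585*I*√2 - 78 = -78 + 585*I*√2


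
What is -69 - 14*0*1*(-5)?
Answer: -69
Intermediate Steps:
-69 - 14*0*1*(-5) = -69 - 0*(-5) = -69 - 14*0 = -69 + 0 = -69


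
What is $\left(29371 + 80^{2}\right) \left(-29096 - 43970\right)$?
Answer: $-2613643886$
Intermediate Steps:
$\left(29371 + 80^{2}\right) \left(-29096 - 43970\right) = \left(29371 + 6400\right) \left(-73066\right) = 35771 \left(-73066\right) = -2613643886$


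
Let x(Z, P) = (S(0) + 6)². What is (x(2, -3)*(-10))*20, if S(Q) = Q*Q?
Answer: -7200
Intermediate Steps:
S(Q) = Q²
x(Z, P) = 36 (x(Z, P) = (0² + 6)² = (0 + 6)² = 6² = 36)
(x(2, -3)*(-10))*20 = (36*(-10))*20 = -360*20 = -7200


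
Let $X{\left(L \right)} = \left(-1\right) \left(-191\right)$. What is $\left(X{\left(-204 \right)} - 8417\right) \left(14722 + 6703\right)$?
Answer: $-176242050$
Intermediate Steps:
$X{\left(L \right)} = 191$
$\left(X{\left(-204 \right)} - 8417\right) \left(14722 + 6703\right) = \left(191 - 8417\right) \left(14722 + 6703\right) = \left(-8226\right) 21425 = -176242050$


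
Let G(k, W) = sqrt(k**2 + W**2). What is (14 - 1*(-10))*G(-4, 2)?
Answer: 48*sqrt(5) ≈ 107.33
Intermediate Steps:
G(k, W) = sqrt(W**2 + k**2)
(14 - 1*(-10))*G(-4, 2) = (14 - 1*(-10))*sqrt(2**2 + (-4)**2) = (14 + 10)*sqrt(4 + 16) = 24*sqrt(20) = 24*(2*sqrt(5)) = 48*sqrt(5)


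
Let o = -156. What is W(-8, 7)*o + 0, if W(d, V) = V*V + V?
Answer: -8736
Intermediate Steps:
W(d, V) = V + V² (W(d, V) = V² + V = V + V²)
W(-8, 7)*o + 0 = (7*(1 + 7))*(-156) + 0 = (7*8)*(-156) + 0 = 56*(-156) + 0 = -8736 + 0 = -8736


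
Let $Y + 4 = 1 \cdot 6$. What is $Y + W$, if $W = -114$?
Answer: $-112$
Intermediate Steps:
$Y = 2$ ($Y = -4 + 1 \cdot 6 = -4 + 6 = 2$)
$Y + W = 2 - 114 = -112$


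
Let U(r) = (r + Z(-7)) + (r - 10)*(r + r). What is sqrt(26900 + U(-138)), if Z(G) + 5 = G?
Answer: sqrt(67598) ≈ 260.00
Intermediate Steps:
Z(G) = -5 + G
U(r) = -12 + r + 2*r*(-10 + r) (U(r) = (r + (-5 - 7)) + (r - 10)*(r + r) = (r - 12) + (-10 + r)*(2*r) = (-12 + r) + 2*r*(-10 + r) = -12 + r + 2*r*(-10 + r))
sqrt(26900 + U(-138)) = sqrt(26900 + (-12 - 19*(-138) + 2*(-138)**2)) = sqrt(26900 + (-12 + 2622 + 2*19044)) = sqrt(26900 + (-12 + 2622 + 38088)) = sqrt(26900 + 40698) = sqrt(67598)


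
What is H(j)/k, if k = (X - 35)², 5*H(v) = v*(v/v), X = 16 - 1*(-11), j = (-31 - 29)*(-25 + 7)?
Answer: 27/8 ≈ 3.3750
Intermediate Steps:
j = 1080 (j = -60*(-18) = 1080)
X = 27 (X = 16 + 11 = 27)
H(v) = v/5 (H(v) = (v*(v/v))/5 = (v*1)/5 = v/5)
k = 64 (k = (27 - 35)² = (-8)² = 64)
H(j)/k = ((⅕)*1080)/64 = 216*(1/64) = 27/8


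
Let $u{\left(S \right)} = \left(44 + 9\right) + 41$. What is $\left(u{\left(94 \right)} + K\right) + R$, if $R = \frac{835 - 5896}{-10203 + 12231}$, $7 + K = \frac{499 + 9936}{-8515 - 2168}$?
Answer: $\frac{603212315}{7221708} \approx 83.528$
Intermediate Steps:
$K = - \frac{85216}{10683}$ ($K = -7 + \frac{499 + 9936}{-8515 - 2168} = -7 + \frac{10435}{-10683} = -7 + 10435 \left(- \frac{1}{10683}\right) = -7 - \frac{10435}{10683} = - \frac{85216}{10683} \approx -7.9768$)
$u{\left(S \right)} = 94$ ($u{\left(S \right)} = 53 + 41 = 94$)
$R = - \frac{1687}{676}$ ($R = - \frac{5061}{2028} = \left(-5061\right) \frac{1}{2028} = - \frac{1687}{676} \approx -2.4956$)
$\left(u{\left(94 \right)} + K\right) + R = \left(94 - \frac{85216}{10683}\right) - \frac{1687}{676} = \frac{918986}{10683} - \frac{1687}{676} = \frac{603212315}{7221708}$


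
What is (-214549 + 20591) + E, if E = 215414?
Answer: 21456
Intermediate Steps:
(-214549 + 20591) + E = (-214549 + 20591) + 215414 = -193958 + 215414 = 21456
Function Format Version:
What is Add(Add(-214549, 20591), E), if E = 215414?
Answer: 21456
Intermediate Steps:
Add(Add(-214549, 20591), E) = Add(Add(-214549, 20591), 215414) = Add(-193958, 215414) = 21456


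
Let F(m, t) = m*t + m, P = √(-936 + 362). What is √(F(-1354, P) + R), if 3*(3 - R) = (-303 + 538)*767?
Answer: √(-552894 - 12186*I*√574)/3 ≈ 63.399 - 255.84*I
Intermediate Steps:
P = I*√574 (P = √(-574) = I*√574 ≈ 23.958*I)
F(m, t) = m + m*t
R = -180236/3 (R = 3 - (-303 + 538)*767/3 = 3 - 235*767/3 = 3 - ⅓*180245 = 3 - 180245/3 = -180236/3 ≈ -60079.)
√(F(-1354, P) + R) = √(-1354*(1 + I*√574) - 180236/3) = √((-1354 - 1354*I*√574) - 180236/3) = √(-184298/3 - 1354*I*√574)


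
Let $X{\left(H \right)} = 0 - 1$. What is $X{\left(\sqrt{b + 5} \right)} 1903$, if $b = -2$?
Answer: $-1903$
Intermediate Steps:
$X{\left(H \right)} = -1$ ($X{\left(H \right)} = 0 - 1 = -1$)
$X{\left(\sqrt{b + 5} \right)} 1903 = \left(-1\right) 1903 = -1903$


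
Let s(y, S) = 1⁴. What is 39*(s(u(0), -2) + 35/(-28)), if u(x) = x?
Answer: -39/4 ≈ -9.7500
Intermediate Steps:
s(y, S) = 1
39*(s(u(0), -2) + 35/(-28)) = 39*(1 + 35/(-28)) = 39*(1 + 35*(-1/28)) = 39*(1 - 5/4) = 39*(-¼) = -39/4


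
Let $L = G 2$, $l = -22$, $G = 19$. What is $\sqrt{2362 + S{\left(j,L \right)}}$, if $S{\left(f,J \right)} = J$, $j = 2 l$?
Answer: $20 \sqrt{6} \approx 48.99$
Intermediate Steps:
$j = -44$ ($j = 2 \left(-22\right) = -44$)
$L = 38$ ($L = 19 \cdot 2 = 38$)
$\sqrt{2362 + S{\left(j,L \right)}} = \sqrt{2362 + 38} = \sqrt{2400} = 20 \sqrt{6}$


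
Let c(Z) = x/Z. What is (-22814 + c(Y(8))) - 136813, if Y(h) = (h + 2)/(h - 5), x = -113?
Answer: -1596609/10 ≈ -1.5966e+5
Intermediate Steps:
Y(h) = (2 + h)/(-5 + h)
c(Z) = -113/Z
(-22814 + c(Y(8))) - 136813 = (-22814 - 113*(-5 + 8)/(2 + 8)) - 136813 = (-22814 - 113/(10/3)) - 136813 = (-22814 - 113/((⅓)*10)) - 136813 = (-22814 - 113/10/3) - 136813 = (-22814 - 113*3/10) - 136813 = (-22814 - 339/10) - 136813 = -228479/10 - 136813 = -1596609/10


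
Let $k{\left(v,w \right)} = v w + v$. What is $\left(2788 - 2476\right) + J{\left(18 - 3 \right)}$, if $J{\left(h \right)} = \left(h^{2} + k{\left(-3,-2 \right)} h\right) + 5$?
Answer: $587$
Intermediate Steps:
$k{\left(v,w \right)} = v + v w$
$J{\left(h \right)} = 5 + h^{2} + 3 h$ ($J{\left(h \right)} = \left(h^{2} + - 3 \left(1 - 2\right) h\right) + 5 = \left(h^{2} + \left(-3\right) \left(-1\right) h\right) + 5 = \left(h^{2} + 3 h\right) + 5 = 5 + h^{2} + 3 h$)
$\left(2788 - 2476\right) + J{\left(18 - 3 \right)} = \left(2788 - 2476\right) + \left(5 + \left(18 - 3\right)^{2} + 3 \left(18 - 3\right)\right) = 312 + \left(5 + \left(18 - 3\right)^{2} + 3 \left(18 - 3\right)\right) = 312 + \left(5 + 15^{2} + 3 \cdot 15\right) = 312 + \left(5 + 225 + 45\right) = 312 + 275 = 587$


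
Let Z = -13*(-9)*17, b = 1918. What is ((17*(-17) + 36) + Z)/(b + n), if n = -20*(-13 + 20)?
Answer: 124/127 ≈ 0.97638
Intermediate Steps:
n = -140 (n = -20*7 = -140)
Z = 1989 (Z = 117*17 = 1989)
((17*(-17) + 36) + Z)/(b + n) = ((17*(-17) + 36) + 1989)/(1918 - 140) = ((-289 + 36) + 1989)/1778 = (-253 + 1989)*(1/1778) = 1736*(1/1778) = 124/127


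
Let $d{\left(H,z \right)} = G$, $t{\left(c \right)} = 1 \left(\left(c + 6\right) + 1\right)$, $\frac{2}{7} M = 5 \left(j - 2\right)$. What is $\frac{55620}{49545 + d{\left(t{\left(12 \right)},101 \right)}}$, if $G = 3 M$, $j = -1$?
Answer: $\frac{2472}{2195} \approx 1.1262$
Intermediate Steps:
$M = - \frac{105}{2}$ ($M = \frac{7 \cdot 5 \left(-1 - 2\right)}{2} = \frac{7 \cdot 5 \left(-3\right)}{2} = \frac{7}{2} \left(-15\right) = - \frac{105}{2} \approx -52.5$)
$G = - \frac{315}{2}$ ($G = 3 \left(- \frac{105}{2}\right) = - \frac{315}{2} \approx -157.5$)
$t{\left(c \right)} = 7 + c$ ($t{\left(c \right)} = 1 \left(\left(6 + c\right) + 1\right) = 1 \left(7 + c\right) = 7 + c$)
$d{\left(H,z \right)} = - \frac{315}{2}$
$\frac{55620}{49545 + d{\left(t{\left(12 \right)},101 \right)}} = \frac{55620}{49545 - \frac{315}{2}} = \frac{55620}{\frac{98775}{2}} = 55620 \cdot \frac{2}{98775} = \frac{2472}{2195}$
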